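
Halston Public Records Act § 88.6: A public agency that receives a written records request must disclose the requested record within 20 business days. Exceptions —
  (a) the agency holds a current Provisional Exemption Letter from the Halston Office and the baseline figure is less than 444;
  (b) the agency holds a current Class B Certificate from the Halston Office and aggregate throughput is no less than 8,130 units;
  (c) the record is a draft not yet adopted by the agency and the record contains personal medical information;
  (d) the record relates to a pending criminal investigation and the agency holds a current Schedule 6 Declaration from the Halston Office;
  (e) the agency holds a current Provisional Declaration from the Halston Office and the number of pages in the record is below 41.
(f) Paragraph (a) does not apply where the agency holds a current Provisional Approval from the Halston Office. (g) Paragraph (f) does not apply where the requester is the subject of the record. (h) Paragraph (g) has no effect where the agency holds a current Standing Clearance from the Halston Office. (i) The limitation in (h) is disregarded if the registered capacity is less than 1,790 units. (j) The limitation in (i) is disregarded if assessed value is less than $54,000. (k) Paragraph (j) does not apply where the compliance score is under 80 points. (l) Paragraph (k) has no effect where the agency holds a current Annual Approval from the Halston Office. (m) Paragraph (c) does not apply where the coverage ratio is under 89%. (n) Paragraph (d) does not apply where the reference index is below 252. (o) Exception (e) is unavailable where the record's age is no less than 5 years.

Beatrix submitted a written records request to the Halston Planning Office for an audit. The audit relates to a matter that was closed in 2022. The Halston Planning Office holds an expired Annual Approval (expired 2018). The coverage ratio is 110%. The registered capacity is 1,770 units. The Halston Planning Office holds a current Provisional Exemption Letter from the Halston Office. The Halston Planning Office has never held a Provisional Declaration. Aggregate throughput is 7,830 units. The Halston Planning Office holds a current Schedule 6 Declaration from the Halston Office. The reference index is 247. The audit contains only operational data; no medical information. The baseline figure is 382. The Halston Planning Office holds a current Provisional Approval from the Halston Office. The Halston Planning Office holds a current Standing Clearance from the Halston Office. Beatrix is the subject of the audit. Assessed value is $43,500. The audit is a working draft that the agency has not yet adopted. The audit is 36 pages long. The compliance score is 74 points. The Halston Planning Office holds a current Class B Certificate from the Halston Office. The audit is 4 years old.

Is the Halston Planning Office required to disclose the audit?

No — exception (a) applies; the Halston Planning Office is not required to disclose the audit.

Exception (a): a current Provisional Exemption Letter is held; the baseline figure is 382, less than the 444 limit — every condition holds. Under paragraphs (f)–(l): (f) is triggered (a current Provisional Approval is held), but is set aside by (g): (g) operates — Beatrix is the subject of the audit. (h) would limit (g) — a current Standing Clearance is held — but (i) sets (h) aside: (i) operates against (h): the registered capacity is 1,770 units, less than the 1,790 units limit. (j) would limit (i) — assessed value is $43,500, less than the $54,000 limit — but (k) sets (j) aside: (k) operates against (j): the compliance score is 74 points, under the 80 points limit. (l), which would lift (k), is not triggered — no current Annual Approval is held. So (a) applies.
Exception (b) requires that aggregate throughput is no less than 8,130 units; but aggregate throughput is 7,830 units, short of 8,130 units, so (b) is unavailable.
Exception (c) does not apply: the audit contains only operational data.
Exception (d) fails — the audit relates to a closed matter.
Exception (e) does not apply: there is no Provisional Declaration in force.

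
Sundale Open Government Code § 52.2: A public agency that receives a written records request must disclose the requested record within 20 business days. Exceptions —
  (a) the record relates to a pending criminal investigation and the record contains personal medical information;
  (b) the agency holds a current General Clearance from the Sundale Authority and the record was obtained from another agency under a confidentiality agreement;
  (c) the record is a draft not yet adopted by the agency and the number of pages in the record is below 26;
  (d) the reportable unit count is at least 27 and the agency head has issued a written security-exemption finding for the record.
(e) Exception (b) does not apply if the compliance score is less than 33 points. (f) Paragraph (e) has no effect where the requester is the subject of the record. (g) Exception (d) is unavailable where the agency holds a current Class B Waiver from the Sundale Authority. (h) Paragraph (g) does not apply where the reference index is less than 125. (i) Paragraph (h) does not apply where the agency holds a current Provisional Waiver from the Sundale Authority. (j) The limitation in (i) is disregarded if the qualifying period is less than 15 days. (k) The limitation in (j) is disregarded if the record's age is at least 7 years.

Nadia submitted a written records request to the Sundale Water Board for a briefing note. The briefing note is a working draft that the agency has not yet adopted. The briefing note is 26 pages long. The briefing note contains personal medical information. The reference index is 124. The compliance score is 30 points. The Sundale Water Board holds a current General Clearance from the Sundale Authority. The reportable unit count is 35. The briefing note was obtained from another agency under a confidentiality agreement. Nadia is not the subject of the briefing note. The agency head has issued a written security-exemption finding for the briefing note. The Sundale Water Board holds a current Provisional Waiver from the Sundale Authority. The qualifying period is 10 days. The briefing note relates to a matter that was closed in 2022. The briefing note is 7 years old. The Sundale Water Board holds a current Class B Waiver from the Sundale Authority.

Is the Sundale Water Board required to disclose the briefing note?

Exception (a) fails — the briefing note relates to a closed matter.
All of (b)'s requirements are met (a current General Clearance is held; the briefing note was obtained under a confidentiality agreement). Turning to paragraphs (e)–(f): (e) operates against (b): the compliance score is 30 points, less than the 33 points limit. (f), which would lift (e), does not operate here — Nadia is not the subject of the briefing note. Exception (b) does not apply.
Exception (c) does not apply: the number of pages in the record is 26, not below 26.
Exception (d) is satisfied on its face — the reportable unit count is 35, meeting the 27 threshold; a written security-exemption finding has been issued. Turning to paragraphs (g)–(k): (g) operates — a current Class B Waiver is held. (h) is triggered (the reference index is 124, less than the 125 limit), but is displaced by (i): (i) operates against (h): a current Provisional Waiver is held. (j) is triggered (the qualifying period is 10 days, less than the 15 days limit), but is overridden by (k): (k) operates against (j): the record's age is 7 years, meeting the 7 years threshold. Exception (d) does not apply.
No exception displaces § 52.2.

Yes — the Sundale Water Board must disclose the briefing note.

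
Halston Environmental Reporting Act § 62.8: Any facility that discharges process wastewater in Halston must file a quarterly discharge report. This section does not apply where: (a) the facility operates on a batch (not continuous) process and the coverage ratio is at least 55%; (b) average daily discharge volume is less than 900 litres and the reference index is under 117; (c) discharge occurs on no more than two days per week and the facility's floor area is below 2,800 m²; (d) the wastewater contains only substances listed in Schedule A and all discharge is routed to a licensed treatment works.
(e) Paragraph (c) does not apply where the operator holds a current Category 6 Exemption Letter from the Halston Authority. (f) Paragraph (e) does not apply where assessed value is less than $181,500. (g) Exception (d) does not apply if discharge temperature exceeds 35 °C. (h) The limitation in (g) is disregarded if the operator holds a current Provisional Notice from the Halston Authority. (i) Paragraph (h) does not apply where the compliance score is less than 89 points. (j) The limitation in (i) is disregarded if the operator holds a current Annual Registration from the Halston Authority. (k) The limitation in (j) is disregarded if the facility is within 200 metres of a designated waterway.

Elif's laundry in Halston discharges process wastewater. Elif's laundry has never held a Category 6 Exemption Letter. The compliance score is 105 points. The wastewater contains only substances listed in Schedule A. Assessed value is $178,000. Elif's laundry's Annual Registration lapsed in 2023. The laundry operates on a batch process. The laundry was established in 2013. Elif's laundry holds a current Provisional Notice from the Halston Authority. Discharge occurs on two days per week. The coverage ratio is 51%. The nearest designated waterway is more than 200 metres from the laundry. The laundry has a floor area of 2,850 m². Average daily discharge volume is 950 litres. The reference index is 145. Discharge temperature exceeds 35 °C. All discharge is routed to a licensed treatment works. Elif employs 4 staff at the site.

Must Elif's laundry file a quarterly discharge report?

No — exception (d) applies; Elif's laundry is not required to file a quarterly discharge report.

Exception (a) requires that the coverage ratio is at least 55%; but the coverage ratio is 51%, short of 55%, so (a) is unavailable.
Exception (b) fails — average daily discharge volume is 950 litres, not less than 900 litres.
Exception (c) requires that the facility's floor area is below 2,800 m²; but the facility's floor area is 2,850 m², not below 2,800 m², so (c) is unavailable.
Exception (d)'s conditions are all satisfied: the wastewater is Schedule-A-only; discharge is routed to a licensed treatment works. Applying paragraphs (g)–(k): (g) would limit (d) — discharge temperature exceeds 35 °C — but (h) sets (g) aside: (h) operates against (g): a current Provisional Notice is held. (i) is not engaged (the compliance score is 105 points, not less than 89 points), so (h) stands. (d) remains available.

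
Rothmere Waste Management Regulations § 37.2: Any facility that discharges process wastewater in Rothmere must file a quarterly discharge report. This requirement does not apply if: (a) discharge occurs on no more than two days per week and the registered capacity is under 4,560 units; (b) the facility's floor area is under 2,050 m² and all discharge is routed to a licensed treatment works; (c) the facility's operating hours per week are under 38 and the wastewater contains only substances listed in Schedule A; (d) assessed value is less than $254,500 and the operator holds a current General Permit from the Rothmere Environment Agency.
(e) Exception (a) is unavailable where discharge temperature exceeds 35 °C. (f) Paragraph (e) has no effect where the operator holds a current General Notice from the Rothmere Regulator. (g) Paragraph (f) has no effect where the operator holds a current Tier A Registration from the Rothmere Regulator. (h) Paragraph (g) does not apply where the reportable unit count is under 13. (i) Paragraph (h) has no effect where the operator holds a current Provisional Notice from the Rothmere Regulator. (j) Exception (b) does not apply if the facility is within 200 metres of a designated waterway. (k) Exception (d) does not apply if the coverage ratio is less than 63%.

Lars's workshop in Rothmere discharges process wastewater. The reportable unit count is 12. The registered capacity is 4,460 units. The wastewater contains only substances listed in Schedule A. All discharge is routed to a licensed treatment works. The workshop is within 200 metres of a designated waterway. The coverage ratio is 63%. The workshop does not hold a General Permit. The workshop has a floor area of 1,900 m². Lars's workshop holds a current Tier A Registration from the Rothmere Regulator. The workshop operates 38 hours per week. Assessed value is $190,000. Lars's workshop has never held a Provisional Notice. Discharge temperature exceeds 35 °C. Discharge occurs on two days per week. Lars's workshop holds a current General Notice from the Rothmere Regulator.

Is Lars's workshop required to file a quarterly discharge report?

No — exception (a) applies; Lars's workshop is not required to file a quarterly discharge report.

Exception (a) is satisfied on its face — discharge occurs on no more than two days per week; the registered capacity is 4,460 units, under the 4,560 units limit. Considering the limiting provisions: (e) operates (discharge temperature exceeds 35 °C), but is overridden by (f): (f) applies — a current General Notice is held. (g) applies (a current Tier A Registration is held), but is set aside by (h): (h) operates against (g): the reportable unit count is 12, under the 13 limit. (i) does not operate here (the Provisional Notice is not current), so (h) stands. Exception (a) stands.
All of (b)'s requirements are met (the facility's floor area is 1,900 m², under the 2,050 m² limit; discharge is routed to a licensed treatment works). Turning to paragraph (j): (j) operates against (b): the workshop is within 200 m of a designated waterway. So (b) is unavailable.
Exception (c) requires that the facility's operating hours per week are under 38; but the facility's operating hours per week are 38, not under 38, so (c) is unavailable.
Exception (d) does not apply: no General Permit is held.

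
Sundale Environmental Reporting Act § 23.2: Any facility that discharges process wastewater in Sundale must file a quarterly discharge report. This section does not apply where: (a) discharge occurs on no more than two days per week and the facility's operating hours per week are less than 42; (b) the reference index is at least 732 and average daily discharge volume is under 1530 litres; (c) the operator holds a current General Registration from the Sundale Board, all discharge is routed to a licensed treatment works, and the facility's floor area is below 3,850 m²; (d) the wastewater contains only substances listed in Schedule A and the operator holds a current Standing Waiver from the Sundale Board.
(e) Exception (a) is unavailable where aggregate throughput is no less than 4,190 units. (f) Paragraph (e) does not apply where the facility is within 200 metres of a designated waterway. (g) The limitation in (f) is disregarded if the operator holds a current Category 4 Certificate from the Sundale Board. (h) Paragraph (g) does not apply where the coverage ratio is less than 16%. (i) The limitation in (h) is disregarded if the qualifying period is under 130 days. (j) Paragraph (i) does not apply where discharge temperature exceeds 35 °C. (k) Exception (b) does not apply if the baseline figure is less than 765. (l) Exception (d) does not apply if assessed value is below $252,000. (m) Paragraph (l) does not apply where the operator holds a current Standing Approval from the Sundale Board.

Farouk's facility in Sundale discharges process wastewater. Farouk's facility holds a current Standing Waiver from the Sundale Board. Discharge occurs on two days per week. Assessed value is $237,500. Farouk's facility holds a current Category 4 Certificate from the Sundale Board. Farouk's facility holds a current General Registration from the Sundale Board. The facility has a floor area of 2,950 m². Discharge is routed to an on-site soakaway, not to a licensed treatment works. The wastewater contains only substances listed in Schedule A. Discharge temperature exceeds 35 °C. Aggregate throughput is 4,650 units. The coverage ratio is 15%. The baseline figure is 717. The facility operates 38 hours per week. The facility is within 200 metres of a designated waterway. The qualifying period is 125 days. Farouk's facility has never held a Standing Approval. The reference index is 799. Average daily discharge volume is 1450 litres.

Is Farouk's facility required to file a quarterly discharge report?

Exception (a) is satisfied on its face — discharge occurs on no more than two days per week; the facility's operating hours per week are 38, less than the 42 limit. Applying paragraphs (e)–(j): (e) would limit (a) — aggregate throughput is 4,650 units, meeting the 4,190 units threshold — but (f) sets (e) aside: (f) operates against (e): the facility is within 200 m of a designated waterway. (g) would limit (f) — a current Category 4 Certificate is held — but (h) sets (g) aside: (h) operates against (g): the coverage ratio is 15%, less than the 16% limit. (i) is engaged (the qualifying period is 125 days, under the 130 days limit), but is displaced by (j): (j) applies — discharge temperature exceeds 35 °C. Exception (a) stands.
Exception (b): the reference index is 799, meeting the 732 threshold; average daily discharge volume is 1450 litres, under the 1530 litres limit — every condition holds. But applying paragraph (k): (k) operates — the baseline figure is 717, less than the 765 limit. (b) is therefore removed.
Exception (c) does not apply: discharge is not routed to a licensed treatment works.
Exception (d)'s conditions are all satisfied: the wastewater is Schedule-A-only; a current Standing Waiver is held. But applying paragraphs (l)–(m): (l) operates — assessed value is $237,500, below the $252,000 limit. (m) does not operate here (no current Standing Approval is held), so (l) stands. So (d) is unavailable.

No — exception (a) applies; Farouk's facility is not required to file a quarterly discharge report.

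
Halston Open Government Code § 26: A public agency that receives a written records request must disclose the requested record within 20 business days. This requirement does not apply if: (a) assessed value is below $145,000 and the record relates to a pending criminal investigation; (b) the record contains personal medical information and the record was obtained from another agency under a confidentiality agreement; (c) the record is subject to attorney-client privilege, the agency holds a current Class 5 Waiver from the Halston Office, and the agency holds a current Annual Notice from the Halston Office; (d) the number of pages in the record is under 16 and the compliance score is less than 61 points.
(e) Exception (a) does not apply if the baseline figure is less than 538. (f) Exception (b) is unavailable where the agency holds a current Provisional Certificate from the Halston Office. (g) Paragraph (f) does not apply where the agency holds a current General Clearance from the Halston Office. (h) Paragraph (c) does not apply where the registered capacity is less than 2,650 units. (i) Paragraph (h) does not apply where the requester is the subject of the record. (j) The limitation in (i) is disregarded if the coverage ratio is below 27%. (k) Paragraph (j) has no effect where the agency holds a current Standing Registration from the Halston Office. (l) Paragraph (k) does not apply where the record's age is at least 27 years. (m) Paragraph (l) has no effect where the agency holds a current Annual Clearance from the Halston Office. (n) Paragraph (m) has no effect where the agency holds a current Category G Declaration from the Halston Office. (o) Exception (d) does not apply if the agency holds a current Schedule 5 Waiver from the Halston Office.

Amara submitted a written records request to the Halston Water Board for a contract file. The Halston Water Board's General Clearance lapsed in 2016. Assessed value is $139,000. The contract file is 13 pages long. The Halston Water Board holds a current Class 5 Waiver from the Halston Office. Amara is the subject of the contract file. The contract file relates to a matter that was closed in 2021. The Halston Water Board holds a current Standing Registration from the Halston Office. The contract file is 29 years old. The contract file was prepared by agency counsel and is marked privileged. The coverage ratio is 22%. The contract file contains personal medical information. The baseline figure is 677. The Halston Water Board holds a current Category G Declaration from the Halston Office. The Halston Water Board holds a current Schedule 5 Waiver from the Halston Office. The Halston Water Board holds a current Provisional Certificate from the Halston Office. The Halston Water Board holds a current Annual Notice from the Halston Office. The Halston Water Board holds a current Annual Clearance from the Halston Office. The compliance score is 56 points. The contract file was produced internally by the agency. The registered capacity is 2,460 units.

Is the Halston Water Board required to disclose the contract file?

Yes — the Halston Water Board must disclose the contract file.

Exception (a) does not apply: the contract file relates to a closed matter.
Exception (b) does not apply: the contract file was produced internally.
Exception (c) is satisfied on its face — the contract file is privileged; a current Class 5 Waiver is held; a current Annual Notice is held. However, paragraphs (h)–(n) must be considered: (h) applies — the registered capacity is 2,460 units, less than the 2,650 units limit. (i) would limit (h) — Amara is the subject of the contract file — but (j) sets (i) aside: (j) operates against (i): the coverage ratio is 22%, below the 27% limit. (k) is triggered (a current Standing Registration is held), but is itself disapplied by (l): (l) applies — the record's age is 29 years, meeting the 27 years threshold. (m) applies (a current Annual Clearance is held), but is overridden by (n): (n) operates against (m): a current Category G Declaration is held. (c) is therefore removed.
Exception (d) is satisfied on its face — the number of pages in the record is 13, under the 16 limit; the compliance score is 56 points, less than the 61 points limit. Turning to paragraph (o): (o) operates against (d): a current Schedule 5 Waiver is held. Exception (d) does not apply.
No exception displaces § 26.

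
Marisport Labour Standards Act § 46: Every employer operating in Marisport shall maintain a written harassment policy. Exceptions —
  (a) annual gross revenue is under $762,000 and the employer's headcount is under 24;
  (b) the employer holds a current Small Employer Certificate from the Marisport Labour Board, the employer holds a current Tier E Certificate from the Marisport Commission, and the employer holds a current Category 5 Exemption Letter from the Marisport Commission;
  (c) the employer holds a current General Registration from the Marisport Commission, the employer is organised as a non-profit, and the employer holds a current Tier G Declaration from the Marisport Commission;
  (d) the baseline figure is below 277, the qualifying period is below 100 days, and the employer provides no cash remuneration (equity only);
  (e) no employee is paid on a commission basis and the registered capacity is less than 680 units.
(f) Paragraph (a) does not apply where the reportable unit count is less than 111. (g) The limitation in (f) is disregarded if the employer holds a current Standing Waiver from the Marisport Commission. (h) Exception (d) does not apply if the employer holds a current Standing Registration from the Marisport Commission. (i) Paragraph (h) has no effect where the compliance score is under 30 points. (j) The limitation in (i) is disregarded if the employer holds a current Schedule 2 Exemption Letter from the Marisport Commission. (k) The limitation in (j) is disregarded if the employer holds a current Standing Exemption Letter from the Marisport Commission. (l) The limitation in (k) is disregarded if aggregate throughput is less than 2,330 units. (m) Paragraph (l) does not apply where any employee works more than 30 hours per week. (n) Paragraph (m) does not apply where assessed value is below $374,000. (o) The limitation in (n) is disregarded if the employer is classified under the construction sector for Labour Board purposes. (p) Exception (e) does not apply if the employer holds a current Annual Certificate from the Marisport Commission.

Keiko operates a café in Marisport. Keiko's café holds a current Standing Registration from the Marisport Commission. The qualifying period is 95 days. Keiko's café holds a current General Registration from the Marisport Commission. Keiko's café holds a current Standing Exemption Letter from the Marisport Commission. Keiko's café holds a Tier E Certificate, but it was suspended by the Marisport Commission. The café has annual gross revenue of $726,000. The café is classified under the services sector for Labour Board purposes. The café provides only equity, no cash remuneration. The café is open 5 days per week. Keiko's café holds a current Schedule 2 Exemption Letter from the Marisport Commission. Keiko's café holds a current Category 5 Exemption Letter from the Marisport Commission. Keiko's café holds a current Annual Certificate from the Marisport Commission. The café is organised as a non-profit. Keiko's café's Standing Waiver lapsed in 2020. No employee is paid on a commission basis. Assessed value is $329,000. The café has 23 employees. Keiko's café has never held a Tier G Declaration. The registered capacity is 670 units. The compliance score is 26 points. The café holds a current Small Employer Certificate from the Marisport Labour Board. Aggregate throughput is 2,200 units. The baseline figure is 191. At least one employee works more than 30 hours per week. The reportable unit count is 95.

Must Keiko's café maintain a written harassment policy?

Exception (a) is satisfied on its face — annual gross revenue is $726,000, under the $762,000 limit; the employer's headcount is 23, under the 24 limit. Turning to paragraphs (f)–(g): (f) operates against (a): the reportable unit count is 95, less than the 111 limit. (g) is inapplicable (there is no Standing Waiver in force), so (f) stands. Exception (a) does not apply.
Exception (b) requires that the employer holds a current Tier E Certificate from the Marisport Commission; but there is no Tier E Certificate in force, so (b) is unavailable.
Exception (c) requires that the employer holds a current Tier G Declaration from the Marisport Commission; but there is no Tier G Declaration in force, so (c) is unavailable.
Exception (d) is satisfied on its face — the baseline figure is 191, below the 277 limit; the qualifying period is 95 days, below the 100 days limit; remuneration is equity-only. But applying paragraphs (h)–(o): (h) operates against (d): a current Standing Registration is held. (i) is engaged (the compliance score is 26 points, under the 30 points limit), but is set aside by (j): (j) applies — a current Schedule 2 Exemption Letter is held. (k) is triggered (a current Standing Exemption Letter is held), but is itself disapplied by (l): (l) operates against (k): aggregate throughput is 2,200 units, less than the 2,330 units limit. (m) applies (at least one employee exceeds 30 hours/week), but is itself disapplied by (n): (n) operates — assessed value is $329,000, below the $374,000 limit. (o) does not operate here (the café is classified under the services sector), so (n) stands. (d) is therefore removed.
Exception (e) is satisfied on its face — no employee is paid on commission; the registered capacity is 670 units, less than the 680 units limit. Turning to paragraph (p): (p) is triggered — a current Annual Certificate is held. Exception (e) does not apply.
No exception is made out. Keiko's café falls within the general rule.

Yes — Keiko's café must maintain a written harassment policy.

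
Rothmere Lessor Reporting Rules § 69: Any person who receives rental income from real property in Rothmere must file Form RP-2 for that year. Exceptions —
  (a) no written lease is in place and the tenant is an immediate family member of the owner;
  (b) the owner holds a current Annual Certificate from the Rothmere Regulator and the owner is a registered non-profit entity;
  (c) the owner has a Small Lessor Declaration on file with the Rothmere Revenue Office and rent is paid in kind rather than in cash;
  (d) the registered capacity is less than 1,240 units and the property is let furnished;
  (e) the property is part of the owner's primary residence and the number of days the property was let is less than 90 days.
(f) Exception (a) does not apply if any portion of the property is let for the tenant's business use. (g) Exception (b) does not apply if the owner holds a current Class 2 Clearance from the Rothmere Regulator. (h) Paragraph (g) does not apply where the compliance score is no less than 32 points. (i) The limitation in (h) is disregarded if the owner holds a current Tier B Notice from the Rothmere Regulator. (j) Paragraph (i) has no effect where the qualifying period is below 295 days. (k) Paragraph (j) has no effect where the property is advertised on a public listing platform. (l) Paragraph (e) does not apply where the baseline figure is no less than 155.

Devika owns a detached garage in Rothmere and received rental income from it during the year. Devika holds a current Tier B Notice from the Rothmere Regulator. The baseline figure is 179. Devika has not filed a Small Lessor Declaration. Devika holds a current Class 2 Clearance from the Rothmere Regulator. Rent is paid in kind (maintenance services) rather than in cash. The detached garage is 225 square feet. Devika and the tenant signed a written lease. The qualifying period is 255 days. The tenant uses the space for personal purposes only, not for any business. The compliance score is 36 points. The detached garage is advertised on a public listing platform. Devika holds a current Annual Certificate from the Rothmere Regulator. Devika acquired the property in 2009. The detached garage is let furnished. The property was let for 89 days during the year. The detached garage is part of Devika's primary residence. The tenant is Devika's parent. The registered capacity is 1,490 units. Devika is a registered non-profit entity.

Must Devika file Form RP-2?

Yes — Devika must file Form RP-2.

Exception (a) does not apply: a written lease is in place.
Exception (b)'s conditions are all satisfied: a current Annual Certificate is held; Devika is a registered non-profit. But applying paragraphs (g)–(k): (g) operates against (b): a current Class 2 Clearance is held. (h) operates (the compliance score is 36 points, meeting the 32 points threshold), but yields to (i): (i) is triggered — a current Tier B Notice is held. (j) would limit (i) — the qualifying period is 255 days, below the 295 days limit — but (k) sets (j) aside: (k) is triggered — the property is publicly advertised. So (b) is unavailable.
Exception (c) requires that the owner has a Small Lessor Declaration on file with the Rothmere Revenue Office; but no Small Lessor Declaration is on file, so (c) is unavailable.
Exception (d) requires that the registered capacity is less than 1,240 units; but the registered capacity is 1,490 units, not less than 1,240 units, so (d) is unavailable.
All of (e)'s requirements are met (the detached garage is part of the primary residence; the number of days the property was let is 89 days, less than the 90 days limit). Turning to paragraph (l): (l) operates against (e): the baseline figure is 179, meeting the 155 threshold. Exception (e) does not apply.
Every exception is unavailable, so the rule governs.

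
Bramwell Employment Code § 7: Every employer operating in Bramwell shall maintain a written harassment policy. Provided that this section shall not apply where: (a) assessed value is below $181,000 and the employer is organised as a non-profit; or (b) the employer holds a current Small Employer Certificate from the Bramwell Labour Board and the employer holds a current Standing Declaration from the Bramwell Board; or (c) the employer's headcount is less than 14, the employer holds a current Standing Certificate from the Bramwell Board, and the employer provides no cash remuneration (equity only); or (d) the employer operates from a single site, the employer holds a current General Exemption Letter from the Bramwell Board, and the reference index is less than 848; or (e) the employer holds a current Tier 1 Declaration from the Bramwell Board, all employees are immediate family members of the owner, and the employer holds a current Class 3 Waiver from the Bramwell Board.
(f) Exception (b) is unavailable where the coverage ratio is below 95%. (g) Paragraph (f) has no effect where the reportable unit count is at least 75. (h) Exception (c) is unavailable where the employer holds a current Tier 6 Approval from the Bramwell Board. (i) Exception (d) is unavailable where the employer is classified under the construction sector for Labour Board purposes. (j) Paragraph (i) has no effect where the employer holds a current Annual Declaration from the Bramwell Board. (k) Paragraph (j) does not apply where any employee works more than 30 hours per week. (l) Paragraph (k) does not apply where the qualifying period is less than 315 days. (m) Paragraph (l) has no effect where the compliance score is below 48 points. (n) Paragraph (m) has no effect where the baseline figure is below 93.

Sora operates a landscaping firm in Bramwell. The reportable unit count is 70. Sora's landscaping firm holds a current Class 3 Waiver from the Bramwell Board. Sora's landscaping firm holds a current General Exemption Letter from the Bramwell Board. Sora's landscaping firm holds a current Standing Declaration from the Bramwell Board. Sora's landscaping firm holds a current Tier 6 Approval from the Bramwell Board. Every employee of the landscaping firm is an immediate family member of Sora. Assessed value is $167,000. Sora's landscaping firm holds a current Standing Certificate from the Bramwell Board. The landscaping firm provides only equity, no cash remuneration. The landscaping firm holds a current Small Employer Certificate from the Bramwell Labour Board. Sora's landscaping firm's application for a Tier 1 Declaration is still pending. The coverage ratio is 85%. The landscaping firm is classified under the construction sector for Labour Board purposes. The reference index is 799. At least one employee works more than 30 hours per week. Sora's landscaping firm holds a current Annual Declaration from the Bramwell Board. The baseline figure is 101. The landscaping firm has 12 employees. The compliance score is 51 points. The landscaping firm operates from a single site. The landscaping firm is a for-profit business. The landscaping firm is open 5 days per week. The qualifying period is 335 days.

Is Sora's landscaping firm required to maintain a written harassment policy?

Yes — Sora's landscaping firm must maintain a written harassment policy.

Exception (a) requires that the employer is organised as a non-profit; but the employer is for-profit, so (a) is unavailable.
Exception (b): a current Small Employer Certificate is held; a current Standing Declaration is held — every condition holds. But: (f) is engaged — the coverage ratio is 85%, below the 95% limit. (g), which would lift (f), is not triggered — the reportable unit count is 70, short of 75. Exception (b) does not apply.
Exception (c): the employer's headcount is 12, less than the 14 limit; a current Standing Certificate is held; remuneration is equity-only — every condition holds. Turning to paragraph (h): (h) is engaged — a current Tier 6 Approval is held. Exception (c) does not apply.
All of (d)'s requirements are met (the employer operates from a single site; a current General Exemption Letter is held; the reference index is 799, less than the 848 limit). Turning to paragraphs (i)–(n): (i) operates against (d): the landscaping firm is classified under the construction sector. (j) would limit (i) — a current Annual Declaration is held — but (k) sets (j) aside: (k) operates against (j): at least one employee exceeds 30 hours/week. (l) is not engaged (the qualifying period is 335 days, not less than 315 days), so (k) stands. (d) is therefore removed.
Exception (e) fails — the Tier 1 Declaration is not current.
None of the exceptions is available; § 7 applies in full.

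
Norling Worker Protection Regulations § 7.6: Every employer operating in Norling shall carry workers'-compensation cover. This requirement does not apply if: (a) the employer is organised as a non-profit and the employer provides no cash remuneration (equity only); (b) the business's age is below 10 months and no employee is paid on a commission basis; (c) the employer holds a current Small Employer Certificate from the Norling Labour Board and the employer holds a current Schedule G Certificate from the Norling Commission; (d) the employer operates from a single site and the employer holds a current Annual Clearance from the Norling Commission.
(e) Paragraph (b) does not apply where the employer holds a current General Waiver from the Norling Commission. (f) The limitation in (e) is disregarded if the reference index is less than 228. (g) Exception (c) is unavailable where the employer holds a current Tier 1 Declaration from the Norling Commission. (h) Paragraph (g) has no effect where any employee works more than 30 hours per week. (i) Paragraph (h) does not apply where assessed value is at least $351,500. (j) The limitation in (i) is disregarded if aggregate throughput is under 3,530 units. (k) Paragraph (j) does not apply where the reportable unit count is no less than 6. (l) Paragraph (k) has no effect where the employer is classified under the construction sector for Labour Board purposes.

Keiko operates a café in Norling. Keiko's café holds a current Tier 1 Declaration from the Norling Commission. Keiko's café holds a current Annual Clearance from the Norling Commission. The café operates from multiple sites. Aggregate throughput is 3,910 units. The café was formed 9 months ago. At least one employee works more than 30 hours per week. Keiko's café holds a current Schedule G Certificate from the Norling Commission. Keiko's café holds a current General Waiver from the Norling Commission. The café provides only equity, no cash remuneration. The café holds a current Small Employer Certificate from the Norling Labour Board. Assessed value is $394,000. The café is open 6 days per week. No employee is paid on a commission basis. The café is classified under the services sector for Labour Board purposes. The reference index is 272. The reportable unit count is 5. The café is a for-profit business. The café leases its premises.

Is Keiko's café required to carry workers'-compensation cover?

Exception (a) requires that the employer is organised as a non-profit; but the employer is for-profit, so (a) is unavailable.
Exception (b)'s conditions are all satisfied: the business's age is 9 months, below the 10 months limit; no employee is paid on commission. Turning to paragraphs (e)–(f): (e) operates against (b): a current General Waiver is held. (f) does not operate here (the reference index is 272, not less than 228), so (e) stands. (b) is therefore removed.
Exception (c) is satisfied on its face — a current Small Employer Certificate is held; a current Schedule G Certificate is held. However, paragraphs (g)–(l) must be considered: (g) is triggered — a current Tier 1 Declaration is held. (h) is engaged (at least one employee exceeds 30 hours/week), but is overridden by (i): (i) applies — assessed value is $394,000, meeting the $351,500 threshold. (j) is not triggered (aggregate throughput is 3,910 units, not under 3,530 units), so (i) stands. (c) is therefore removed.
Exception (d) does not apply: the employer operates from multiple sites.
No exception applies. The general rule governs.

Yes — Keiko's café must carry workers'-compensation cover.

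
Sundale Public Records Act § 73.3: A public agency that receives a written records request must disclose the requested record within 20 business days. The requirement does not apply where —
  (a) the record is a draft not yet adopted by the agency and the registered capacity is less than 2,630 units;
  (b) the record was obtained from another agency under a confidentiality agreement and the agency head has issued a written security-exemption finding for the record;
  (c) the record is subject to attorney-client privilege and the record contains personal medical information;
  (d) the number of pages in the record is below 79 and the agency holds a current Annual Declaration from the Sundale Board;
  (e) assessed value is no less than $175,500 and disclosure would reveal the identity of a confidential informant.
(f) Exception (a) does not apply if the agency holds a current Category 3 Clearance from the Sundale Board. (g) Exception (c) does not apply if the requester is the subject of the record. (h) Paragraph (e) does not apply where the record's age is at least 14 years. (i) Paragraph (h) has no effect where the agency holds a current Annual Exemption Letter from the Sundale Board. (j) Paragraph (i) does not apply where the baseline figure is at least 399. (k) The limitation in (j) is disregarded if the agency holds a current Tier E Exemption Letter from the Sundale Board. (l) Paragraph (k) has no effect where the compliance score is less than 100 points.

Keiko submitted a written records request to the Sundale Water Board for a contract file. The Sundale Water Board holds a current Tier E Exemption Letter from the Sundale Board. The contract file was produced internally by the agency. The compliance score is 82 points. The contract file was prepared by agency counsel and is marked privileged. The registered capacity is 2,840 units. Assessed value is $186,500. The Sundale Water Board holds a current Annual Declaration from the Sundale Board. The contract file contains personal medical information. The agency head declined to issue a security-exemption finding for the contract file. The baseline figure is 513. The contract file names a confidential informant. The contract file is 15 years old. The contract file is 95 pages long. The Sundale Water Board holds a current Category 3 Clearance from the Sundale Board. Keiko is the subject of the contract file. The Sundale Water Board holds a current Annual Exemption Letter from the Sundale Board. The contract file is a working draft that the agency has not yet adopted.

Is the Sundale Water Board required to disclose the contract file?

Exception (a) fails — the registered capacity is 2,840 units, not less than 2,630 units.
Exception (b) requires that the record was obtained from another agency under a confidentiality agreement; but the contract file was produced internally, so (b) is unavailable.
All of (c)'s requirements are met (the contract file is privileged; the contract file contains personal medical information). But applying paragraph (g): (g) operates against (c): Keiko is the subject of the contract file. So (c) is unavailable.
Exception (d) does not apply: the number of pages in the record is 95, not below 79.
Exception (e)'s conditions are all satisfied: assessed value is $186,500, meeting the $175,500 threshold; the contract file names a confidential informant. But: (h) is triggered — the record's age is 15 years, meeting the 14 years threshold. (i) is triggered (a current Annual Exemption Letter is held), but is overridden by (j): (j) operates against (i): the baseline figure is 513, meeting the 399 threshold. (k) would limit (j) — a current Tier E Exemption Letter is held — but (l) sets (k) aside: (l) operates against (k): the compliance score is 82 points, less than the 100 points limit. So (e) is unavailable.
No exception is made out. the Sundale Water Board falls within the general rule.

Yes — the Sundale Water Board must disclose the contract file.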